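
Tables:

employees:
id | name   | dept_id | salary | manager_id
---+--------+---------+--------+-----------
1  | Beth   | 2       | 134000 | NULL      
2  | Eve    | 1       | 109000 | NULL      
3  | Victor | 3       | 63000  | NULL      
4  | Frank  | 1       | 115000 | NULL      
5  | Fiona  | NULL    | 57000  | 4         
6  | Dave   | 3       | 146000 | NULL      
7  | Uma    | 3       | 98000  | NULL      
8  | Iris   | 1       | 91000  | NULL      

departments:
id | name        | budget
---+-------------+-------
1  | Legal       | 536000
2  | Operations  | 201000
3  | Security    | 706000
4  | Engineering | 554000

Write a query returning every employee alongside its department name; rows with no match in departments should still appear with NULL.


LEFT JOIN keeps every row from employees (the left table); where dept_id has no match in departments, the department columns become NULL. Walk through each employee:
  - employee 1 (Beth): dept_id=2 -> matches Operations
  - employee 2 (Eve): dept_id=1 -> matches Legal
  - employee 3 (Victor): dept_id=3 -> matches Security
  - employee 4 (Frank): dept_id=1 -> matches Legal
  - employee 5 (Fiona): dept_id=NULL, no match -> kept with NULL
  - employee 6 (Dave): dept_id=3 -> matches Security
  - employee 7 (Uma): dept_id=3 -> matches Security
  - employee 8 (Iris): dept_id=1 -> matches Legal
All 8 rows appear; 1 has NULL department.

SQL:
SELECT a.name, b.name AS department
FROM employees a
LEFT JOIN departments b ON a.dept_id = b.id

Result:
name   | department
-------+-----------
Beth   | Operations
Eve    | Legal     
Victor | Security  
Frank  | Legal     
Fiona  | NULL      
Dave   | Security  
Uma    | Security  
Iris   | Legal     


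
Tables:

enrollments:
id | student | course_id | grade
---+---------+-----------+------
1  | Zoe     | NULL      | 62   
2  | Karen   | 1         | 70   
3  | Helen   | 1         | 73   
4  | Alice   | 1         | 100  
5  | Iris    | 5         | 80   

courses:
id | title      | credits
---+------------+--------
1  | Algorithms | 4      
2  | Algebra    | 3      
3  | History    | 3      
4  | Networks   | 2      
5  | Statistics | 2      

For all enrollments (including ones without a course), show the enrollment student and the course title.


LEFT JOIN keeps every row from enrollments (the left table); where course_id has no match in courses, the course columns become NULL. Walk through each enrollment:
  - enrollment 1 (Zoe): course_id=NULL, no match -> kept with NULL
  - enrollment 2 (Karen): course_id=1 -> matches Algorithms
  - enrollment 3 (Helen): course_id=1 -> matches Algorithms
  - enrollment 4 (Alice): course_id=1 -> matches Algorithms
  - enrollment 5 (Iris): course_id=5 -> matches Statistics
All 5 rows appear; 1 has NULL course.

SQL:
SELECT a.student, b.title AS course
FROM enrollments a
LEFT JOIN courses b ON a.course_id = b.id

Result:
student | course    
--------+-----------
Zoe     | NULL      
Karen   | Algorithms
Helen   | Algorithms
Alice   | Algorithms
Iris    | Statistics


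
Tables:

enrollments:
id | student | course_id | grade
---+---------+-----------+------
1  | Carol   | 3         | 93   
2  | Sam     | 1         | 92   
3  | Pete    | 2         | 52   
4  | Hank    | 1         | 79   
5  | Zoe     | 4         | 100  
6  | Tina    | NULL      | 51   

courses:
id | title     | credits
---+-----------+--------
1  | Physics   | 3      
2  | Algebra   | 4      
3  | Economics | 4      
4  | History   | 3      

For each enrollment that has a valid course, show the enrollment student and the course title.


INNER JOIN keeps only enrollments rows whose course_id matches an id in courses. Walk through each enrollment:
  - enrollment 1 (Carol): course_id=3 -> matches Economics
  - enrollment 2 (Sam): course_id=1 -> matches Physics
  - enrollment 3 (Pete): course_id=2 -> matches Algebra
  - enrollment 4 (Hank): course_id=1 -> matches Physics
  - enrollment 5 (Zoe): course_id=4 -> matches History
  - enrollment 6 (Tina): course_id=NULL, no match -> dropped
So 1 of 6 rows is dropped.

SQL:
SELECT a.student, b.title AS course
FROM enrollments a
INNER JOIN courses b ON a.course_id = b.id

Result:
student | course   
--------+----------
Carol   | Economics
Sam     | Physics  
Pete    | Algebra  
Hank    | Physics  
Zoe     | History  


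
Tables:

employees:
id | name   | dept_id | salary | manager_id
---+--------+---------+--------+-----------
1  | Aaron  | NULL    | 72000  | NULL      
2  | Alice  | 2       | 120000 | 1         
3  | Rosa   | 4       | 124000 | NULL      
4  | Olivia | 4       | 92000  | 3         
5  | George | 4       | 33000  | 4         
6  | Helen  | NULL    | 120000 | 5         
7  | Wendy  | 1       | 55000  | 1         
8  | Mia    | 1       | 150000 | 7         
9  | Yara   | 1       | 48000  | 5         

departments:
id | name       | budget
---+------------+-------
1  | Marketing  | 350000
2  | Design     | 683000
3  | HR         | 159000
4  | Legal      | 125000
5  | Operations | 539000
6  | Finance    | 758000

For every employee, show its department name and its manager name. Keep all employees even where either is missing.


Two LEFT JOINs from the same base table employees: one to departments via dept_id, one to employees itself via manager_id. Both are LEFT so every employee is preserved.
Match against departments:
  - employee 1 (Aaron): dept_id=NULL, no match -> kept with NULL
  - employee 2 (Alice): dept_id=2 -> matches Design
  - employee 3 (Rosa): dept_id=4 -> matches Legal
  - employee 4 (Olivia): dept_id=4 -> matches Legal
  - employee 5 (George): dept_id=4 -> matches Legal
  - employee 6 (Helen): dept_id=NULL, no match -> kept with NULL
  - employee 7 (Wendy): dept_id=1 -> matches Marketing
  - employee 8 (Mia): dept_id=1 -> matches Marketing
  - employee 9 (Yara): dept_id=1 -> matches Marketing
Match against employees (self):
  - employee 1 (Aaron): manager_id=NULL -> NULL
  - employee 2 (Alice): manager_id=1 -> Aaron
  - employee 3 (Rosa): manager_id=NULL -> NULL
  - employee 4 (Olivia): manager_id=3 -> Rosa
  - employee 5 (George): manager_id=4 -> Olivia
  - employee 6 (Helen): manager_id=5 -> George
  - employee 7 (Wendy): manager_id=1 -> Aaron
  - employee 8 (Mia): manager_id=7 -> Wendy
  - employee 9 (Yara): manager_id=5 -> George

SQL:
SELECT a.name, b.name AS department, c.name AS manager
FROM employees a
LEFT JOIN departments b ON a.dept_id = b.id
LEFT JOIN employees c ON a.manager_id = c.id

Result:
name   | department | manager
-------+------------+--------
Aaron  | NULL       | NULL   
Alice  | Design     | Aaron  
Rosa   | Legal      | NULL   
Olivia | Legal      | Rosa   
George | Legal      | Olivia 
Helen  | NULL       | George 
Wendy  | Marketing  | Aaron  
Mia    | Marketing  | Wendy  
Yara   | Marketing  | George 


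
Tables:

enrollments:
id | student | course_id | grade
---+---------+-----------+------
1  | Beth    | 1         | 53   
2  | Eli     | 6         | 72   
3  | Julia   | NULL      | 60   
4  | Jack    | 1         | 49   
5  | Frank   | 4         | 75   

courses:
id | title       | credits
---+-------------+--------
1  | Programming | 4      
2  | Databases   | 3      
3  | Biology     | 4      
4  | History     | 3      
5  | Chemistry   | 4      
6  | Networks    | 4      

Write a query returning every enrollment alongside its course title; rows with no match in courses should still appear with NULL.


LEFT JOIN keeps every row from enrollments (the left table); where course_id has no match in courses, the course columns become NULL. Walk through each enrollment:
  - enrollment 1 (Beth): course_id=1 -> matches Programming
  - enrollment 2 (Eli): course_id=6 -> matches Networks
  - enrollment 3 (Julia): course_id=NULL, no match -> kept with NULL
  - enrollment 4 (Jack): course_id=1 -> matches Programming
  - enrollment 5 (Frank): course_id=4 -> matches History
All 5 rows appear; 1 has NULL course.

SQL:
SELECT a.student, b.title AS course
FROM enrollments a
LEFT JOIN courses b ON a.course_id = b.id

Result:
student | course     
--------+------------
Beth    | Programming
Eli     | Networks   
Julia   | NULL       
Jack    | Programming
Frank   | History    


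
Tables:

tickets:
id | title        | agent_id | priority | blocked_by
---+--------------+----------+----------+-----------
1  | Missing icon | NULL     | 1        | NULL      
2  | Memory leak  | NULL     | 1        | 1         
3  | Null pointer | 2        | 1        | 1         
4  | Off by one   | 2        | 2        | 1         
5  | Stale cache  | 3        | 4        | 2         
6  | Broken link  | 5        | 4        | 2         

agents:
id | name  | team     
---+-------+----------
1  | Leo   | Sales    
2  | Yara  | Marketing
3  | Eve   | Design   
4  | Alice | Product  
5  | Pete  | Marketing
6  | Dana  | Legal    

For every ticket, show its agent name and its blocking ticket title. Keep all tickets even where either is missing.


Two LEFT JOINs from the same base table tickets: one to agents via agent_id, one to tickets itself via blocked_by. Both are LEFT so every ticket is preserved.
Match against agents:
  - ticket 1 (Missing icon): agent_id=NULL, no match -> kept with NULL
  - ticket 2 (Memory leak): agent_id=NULL, no match -> kept with NULL
  - ticket 3 (Null pointer): agent_id=2 -> matches Yara
  - ticket 4 (Off by one): agent_id=2 -> matches Yara
  - ticket 5 (Stale cache): agent_id=3 -> matches Eve
  - ticket 6 (Broken link): agent_id=5 -> matches Pete
Match against tickets (self):
  - ticket 1 (Missing icon): blocked_by=NULL -> NULL
  - ticket 2 (Memory leak): blocked_by=1 -> Missing icon
  - ticket 3 (Null pointer): blocked_by=1 -> Missing icon
  - ticket 4 (Off by one): blocked_by=1 -> Missing icon
  - ticket 5 (Stale cache): blocked_by=2 -> Memory leak
  - ticket 6 (Broken link): blocked_by=2 -> Memory leak

SQL:
SELECT a.title, b.name AS agent, c.title AS blocked_by
FROM tickets a
LEFT JOIN agents b ON a.agent_id = b.id
LEFT JOIN tickets c ON a.blocked_by = c.id

Result:
title        | agent | blocked_by  
-------------+-------+-------------
Missing icon | NULL  | NULL        
Memory leak  | NULL  | Missing icon
Null pointer | Yara  | Missing icon
Off by one   | Yara  | Missing icon
Stale cache  | Eve   | Memory leak 
Broken link  | Pete  | Memory leak 


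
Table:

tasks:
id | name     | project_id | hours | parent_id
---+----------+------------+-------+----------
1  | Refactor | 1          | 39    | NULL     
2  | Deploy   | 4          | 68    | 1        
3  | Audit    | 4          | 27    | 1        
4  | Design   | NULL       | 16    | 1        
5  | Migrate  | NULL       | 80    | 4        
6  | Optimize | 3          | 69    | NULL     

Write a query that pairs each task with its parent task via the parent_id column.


This is a self-join: tasks is joined to a second copy of itself, matching each row's parent_id to another row's id. Use LEFT JOIN so rows with parent_id=NULL are kept.
  - task 1 (Refactor): parent_id=NULL -> NULL
  - task 2 (Deploy): parent_id=1 -> Refactor
  - task 3 (Audit): parent_id=1 -> Refactor
  - task 4 (Design): parent_id=1 -> Refactor
  - task 5 (Migrate): parent_id=4 -> Design
  - task 6 (Optimize): parent_id=NULL -> NULL

SQL:
SELECT a.name AS item, b.name AS parent
FROM tasks a
LEFT JOIN tasks b ON a.parent_id = b.id

Result:
item     | parent  
---------+---------
Refactor | NULL    
Deploy   | Refactor
Audit    | Refactor
Design   | Refactor
Migrate  | Design  
Optimize | NULL    


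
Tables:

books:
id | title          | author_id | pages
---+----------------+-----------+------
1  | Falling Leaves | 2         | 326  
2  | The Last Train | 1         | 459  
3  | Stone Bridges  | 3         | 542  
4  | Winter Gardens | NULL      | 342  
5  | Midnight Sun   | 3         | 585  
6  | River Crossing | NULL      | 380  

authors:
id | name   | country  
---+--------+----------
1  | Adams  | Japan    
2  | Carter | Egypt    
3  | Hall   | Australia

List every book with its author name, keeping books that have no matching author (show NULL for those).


LEFT JOIN keeps every row from books (the left table); where author_id has no match in authors, the author columns become NULL. Walk through each book:
  - book 1 (Falling Leaves): author_id=2 -> matches Carter
  - book 2 (The Last Train): author_id=1 -> matches Adams
  - book 3 (Stone Bridges): author_id=3 -> matches Hall
  - book 4 (Winter Gardens): author_id=NULL, no match -> kept with NULL
  - book 5 (Midnight Sun): author_id=3 -> matches Hall
  - book 6 (River Crossing): author_id=NULL, no match -> kept with NULL
All 6 rows appear; 2 have NULL author.

SQL:
SELECT a.title, b.name AS author
FROM books a
LEFT JOIN authors b ON a.author_id = b.id

Result:
title          | author
---------------+-------
Falling Leaves | Carter
The Last Train | Adams 
Stone Bridges  | Hall  
Winter Gardens | NULL  
Midnight Sun   | Hall  
River Crossing | NULL  


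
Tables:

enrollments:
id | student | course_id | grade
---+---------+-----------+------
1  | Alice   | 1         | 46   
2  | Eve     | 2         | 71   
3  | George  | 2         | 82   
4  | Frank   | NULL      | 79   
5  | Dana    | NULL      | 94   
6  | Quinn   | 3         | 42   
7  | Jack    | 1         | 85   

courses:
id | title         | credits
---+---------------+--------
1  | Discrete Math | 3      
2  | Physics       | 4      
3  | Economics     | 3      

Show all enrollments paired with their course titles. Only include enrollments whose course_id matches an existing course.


INNER JOIN keeps only enrollments rows whose course_id matches an id in courses. Walk through each enrollment:
  - enrollment 1 (Alice): course_id=1 -> matches Discrete Math
  - enrollment 2 (Eve): course_id=2 -> matches Physics
  - enrollment 3 (George): course_id=2 -> matches Physics
  - enrollment 4 (Frank): course_id=NULL, no match -> dropped
  - enrollment 5 (Dana): course_id=NULL, no match -> dropped
  - enrollment 6 (Quinn): course_id=3 -> matches Economics
  - enrollment 7 (Jack): course_id=1 -> matches Discrete Math
So 2 of 7 rows are dropped.

SQL:
SELECT a.student, b.title AS course
FROM enrollments a
INNER JOIN courses b ON a.course_id = b.id

Result:
student | course       
--------+--------------
Alice   | Discrete Math
Eve     | Physics      
George  | Physics      
Quinn   | Economics    
Jack    | Discrete Math


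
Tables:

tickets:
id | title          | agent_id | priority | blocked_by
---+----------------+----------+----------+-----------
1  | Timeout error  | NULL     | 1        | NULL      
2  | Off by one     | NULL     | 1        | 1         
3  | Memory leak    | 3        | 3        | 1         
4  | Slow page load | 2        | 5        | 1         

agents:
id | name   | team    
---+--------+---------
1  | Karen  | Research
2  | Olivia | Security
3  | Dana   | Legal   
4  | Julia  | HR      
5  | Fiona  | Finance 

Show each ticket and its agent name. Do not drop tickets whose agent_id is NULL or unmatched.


LEFT JOIN keeps every row from tickets (the left table); where agent_id has no match in agents, the agent columns become NULL. Walk through each ticket:
  - ticket 1 (Timeout error): agent_id=NULL, no match -> kept with NULL
  - ticket 2 (Off by one): agent_id=NULL, no match -> kept with NULL
  - ticket 3 (Memory leak): agent_id=3 -> matches Dana
  - ticket 4 (Slow page load): agent_id=2 -> matches Olivia
All 4 rows appear; 2 have NULL agent.

SQL:
SELECT a.title, b.name AS agent
FROM tickets a
LEFT JOIN agents b ON a.agent_id = b.id

Result:
title          | agent 
---------------+-------
Timeout error  | NULL  
Off by one     | NULL  
Memory leak    | Dana  
Slow page load | Olivia


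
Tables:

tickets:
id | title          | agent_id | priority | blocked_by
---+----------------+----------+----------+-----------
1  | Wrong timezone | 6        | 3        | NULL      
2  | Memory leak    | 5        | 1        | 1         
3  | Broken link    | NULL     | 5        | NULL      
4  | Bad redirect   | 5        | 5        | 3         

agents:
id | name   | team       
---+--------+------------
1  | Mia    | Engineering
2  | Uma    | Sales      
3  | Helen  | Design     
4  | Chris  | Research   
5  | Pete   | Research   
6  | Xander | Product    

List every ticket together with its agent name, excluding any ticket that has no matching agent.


INNER JOIN keeps only tickets rows whose agent_id matches an id in agents. Walk through each ticket:
  - ticket 1 (Wrong timezone): agent_id=6 -> matches Xander
  - ticket 2 (Memory leak): agent_id=5 -> matches Pete
  - ticket 3 (Broken link): agent_id=NULL, no match -> dropped
  - ticket 4 (Bad redirect): agent_id=5 -> matches Pete
So 1 of 4 rows is dropped.

SQL:
SELECT a.title, b.name AS agent
FROM tickets a
INNER JOIN agents b ON a.agent_id = b.id

Result:
title          | agent 
---------------+-------
Wrong timezone | Xander
Memory leak    | Pete  
Bad redirect   | Pete  


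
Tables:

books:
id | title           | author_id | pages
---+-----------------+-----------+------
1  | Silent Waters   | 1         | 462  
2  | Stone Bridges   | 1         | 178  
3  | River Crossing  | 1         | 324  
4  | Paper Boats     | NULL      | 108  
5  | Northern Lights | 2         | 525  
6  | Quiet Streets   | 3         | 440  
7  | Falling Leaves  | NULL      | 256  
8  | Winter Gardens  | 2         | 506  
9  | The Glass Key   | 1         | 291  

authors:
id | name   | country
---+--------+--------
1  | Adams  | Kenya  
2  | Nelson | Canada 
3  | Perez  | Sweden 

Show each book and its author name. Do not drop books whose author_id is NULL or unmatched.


LEFT JOIN keeps every row from books (the left table); where author_id has no match in authors, the author columns become NULL. Walk through each book:
  - book 1 (Silent Waters): author_id=1 -> matches Adams
  - book 2 (Stone Bridges): author_id=1 -> matches Adams
  - book 3 (River Crossing): author_id=1 -> matches Adams
  - book 4 (Paper Boats): author_id=NULL, no match -> kept with NULL
  - book 5 (Northern Lights): author_id=2 -> matches Nelson
  - book 6 (Quiet Streets): author_id=3 -> matches Perez
  - book 7 (Falling Leaves): author_id=NULL, no match -> kept with NULL
  - book 8 (Winter Gardens): author_id=2 -> matches Nelson
  - book 9 (The Glass Key): author_id=1 -> matches Adams
All 9 rows appear; 2 have NULL author.

SQL:
SELECT a.title, b.name AS author
FROM books a
LEFT JOIN authors b ON a.author_id = b.id

Result:
title           | author
----------------+-------
Silent Waters   | Adams 
Stone Bridges   | Adams 
River Crossing  | Adams 
Paper Boats     | NULL  
Northern Lights | Nelson
Quiet Streets   | Perez 
Falling Leaves  | NULL  
Winter Gardens  | Nelson
The Glass Key   | Adams 


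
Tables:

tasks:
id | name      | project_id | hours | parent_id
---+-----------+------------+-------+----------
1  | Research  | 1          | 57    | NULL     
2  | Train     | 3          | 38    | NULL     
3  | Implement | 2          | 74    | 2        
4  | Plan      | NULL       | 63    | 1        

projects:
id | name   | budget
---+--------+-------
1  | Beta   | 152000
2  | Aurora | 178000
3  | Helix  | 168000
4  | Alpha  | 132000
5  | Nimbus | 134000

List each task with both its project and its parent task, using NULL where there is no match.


Two LEFT JOINs from the same base table tasks: one to projects via project_id, one to tasks itself via parent_id. Both are LEFT so every task is preserved.
Match against projects:
  - task 1 (Research): project_id=1 -> matches Beta
  - task 2 (Train): project_id=3 -> matches Helix
  - task 3 (Implement): project_id=2 -> matches Aurora
  - task 4 (Plan): project_id=NULL, no match -> kept with NULL
Match against tasks (self):
  - task 1 (Research): parent_id=NULL -> NULL
  - task 2 (Train): parent_id=NULL -> NULL
  - task 3 (Implement): parent_id=2 -> Train
  - task 4 (Plan): parent_id=1 -> Research

SQL:
SELECT a.name, b.name AS project, c.name AS parent
FROM tasks a
LEFT JOIN projects b ON a.project_id = b.id
LEFT JOIN tasks c ON a.parent_id = c.id

Result:
name      | project | parent  
----------+---------+---------
Research  | Beta    | NULL    
Train     | Helix   | NULL    
Implement | Aurora  | Train   
Plan      | NULL    | Research


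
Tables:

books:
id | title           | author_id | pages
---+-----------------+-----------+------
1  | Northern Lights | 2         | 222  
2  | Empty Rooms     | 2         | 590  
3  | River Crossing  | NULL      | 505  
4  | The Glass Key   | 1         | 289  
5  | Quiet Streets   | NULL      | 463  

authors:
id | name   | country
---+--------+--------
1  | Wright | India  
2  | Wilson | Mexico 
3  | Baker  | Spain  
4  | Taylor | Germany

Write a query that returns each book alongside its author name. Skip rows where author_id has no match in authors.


INNER JOIN keeps only books rows whose author_id matches an id in authors. Walk through each book:
  - book 1 (Northern Lights): author_id=2 -> matches Wilson
  - book 2 (Empty Rooms): author_id=2 -> matches Wilson
  - book 3 (River Crossing): author_id=NULL, no match -> dropped
  - book 4 (The Glass Key): author_id=1 -> matches Wright
  - book 5 (Quiet Streets): author_id=NULL, no match -> dropped
So 2 of 5 rows are dropped.

SQL:
SELECT a.title, b.name AS author
FROM books a
INNER JOIN authors b ON a.author_id = b.id

Result:
title           | author
----------------+-------
Northern Lights | Wilson
Empty Rooms     | Wilson
The Glass Key   | Wright


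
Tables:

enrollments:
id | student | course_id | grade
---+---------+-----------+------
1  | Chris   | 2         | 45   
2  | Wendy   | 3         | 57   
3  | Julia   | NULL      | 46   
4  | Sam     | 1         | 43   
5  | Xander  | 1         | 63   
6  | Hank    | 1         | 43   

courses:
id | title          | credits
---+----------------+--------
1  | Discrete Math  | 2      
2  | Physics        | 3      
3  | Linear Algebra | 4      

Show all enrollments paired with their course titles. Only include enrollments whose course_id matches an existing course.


INNER JOIN keeps only enrollments rows whose course_id matches an id in courses. Walk through each enrollment:
  - enrollment 1 (Chris): course_id=2 -> matches Physics
  - enrollment 2 (Wendy): course_id=3 -> matches Linear Algebra
  - enrollment 3 (Julia): course_id=NULL, no match -> dropped
  - enrollment 4 (Sam): course_id=1 -> matches Discrete Math
  - enrollment 5 (Xander): course_id=1 -> matches Discrete Math
  - enrollment 6 (Hank): course_id=1 -> matches Discrete Math
So 1 of 6 rows is dropped.

SQL:
SELECT a.student, b.title AS course
FROM enrollments a
INNER JOIN courses b ON a.course_id = b.id

Result:
student | course        
--------+---------------
Chris   | Physics       
Wendy   | Linear Algebra
Sam     | Discrete Math 
Xander  | Discrete Math 
Hank    | Discrete Math 


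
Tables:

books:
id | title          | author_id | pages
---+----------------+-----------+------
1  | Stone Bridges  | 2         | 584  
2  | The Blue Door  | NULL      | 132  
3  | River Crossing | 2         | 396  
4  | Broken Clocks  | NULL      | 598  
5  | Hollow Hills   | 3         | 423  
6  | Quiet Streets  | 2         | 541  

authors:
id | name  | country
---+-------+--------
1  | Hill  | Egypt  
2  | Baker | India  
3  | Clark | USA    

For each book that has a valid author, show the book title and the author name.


INNER JOIN keeps only books rows whose author_id matches an id in authors. Walk through each book:
  - book 1 (Stone Bridges): author_id=2 -> matches Baker
  - book 2 (The Blue Door): author_id=NULL, no match -> dropped
  - book 3 (River Crossing): author_id=2 -> matches Baker
  - book 4 (Broken Clocks): author_id=NULL, no match -> dropped
  - book 5 (Hollow Hills): author_id=3 -> matches Clark
  - book 6 (Quiet Streets): author_id=2 -> matches Baker
So 2 of 6 rows are dropped.

SQL:
SELECT a.title, b.name AS author
FROM books a
INNER JOIN authors b ON a.author_id = b.id

Result:
title          | author
---------------+-------
Stone Bridges  | Baker 
River Crossing | Baker 
Hollow Hills   | Clark 
Quiet Streets  | Baker 


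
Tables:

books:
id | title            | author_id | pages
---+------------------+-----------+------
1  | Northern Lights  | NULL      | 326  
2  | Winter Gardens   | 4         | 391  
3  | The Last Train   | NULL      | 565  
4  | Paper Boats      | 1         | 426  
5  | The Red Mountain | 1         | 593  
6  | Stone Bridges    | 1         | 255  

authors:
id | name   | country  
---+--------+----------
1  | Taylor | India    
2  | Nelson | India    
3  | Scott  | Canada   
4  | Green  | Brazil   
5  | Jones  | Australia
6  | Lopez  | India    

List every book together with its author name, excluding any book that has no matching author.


INNER JOIN keeps only books rows whose author_id matches an id in authors. Walk through each book:
  - book 1 (Northern Lights): author_id=NULL, no match -> dropped
  - book 2 (Winter Gardens): author_id=4 -> matches Green
  - book 3 (The Last Train): author_id=NULL, no match -> dropped
  - book 4 (Paper Boats): author_id=1 -> matches Taylor
  - book 5 (The Red Mountain): author_id=1 -> matches Taylor
  - book 6 (Stone Bridges): author_id=1 -> matches Taylor
So 2 of 6 rows are dropped.

SQL:
SELECT a.title, b.name AS author
FROM books a
INNER JOIN authors b ON a.author_id = b.id

Result:
title            | author
-----------------+-------
Winter Gardens   | Green 
Paper Boats      | Taylor
The Red Mountain | Taylor
Stone Bridges    | Taylor


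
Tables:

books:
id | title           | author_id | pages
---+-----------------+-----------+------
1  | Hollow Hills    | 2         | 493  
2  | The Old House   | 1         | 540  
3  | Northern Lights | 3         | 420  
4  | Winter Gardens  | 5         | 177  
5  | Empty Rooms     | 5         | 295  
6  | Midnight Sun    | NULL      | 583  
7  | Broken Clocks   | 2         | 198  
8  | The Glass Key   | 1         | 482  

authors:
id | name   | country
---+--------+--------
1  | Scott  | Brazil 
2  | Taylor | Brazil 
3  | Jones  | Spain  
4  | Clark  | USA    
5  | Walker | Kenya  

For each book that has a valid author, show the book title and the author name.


INNER JOIN keeps only books rows whose author_id matches an id in authors. Walk through each book:
  - book 1 (Hollow Hills): author_id=2 -> matches Taylor
  - book 2 (The Old House): author_id=1 -> matches Scott
  - book 3 (Northern Lights): author_id=3 -> matches Jones
  - book 4 (Winter Gardens): author_id=5 -> matches Walker
  - book 5 (Empty Rooms): author_id=5 -> matches Walker
  - book 6 (Midnight Sun): author_id=NULL, no match -> dropped
  - book 7 (Broken Clocks): author_id=2 -> matches Taylor
  - book 8 (The Glass Key): author_id=1 -> matches Scott
So 1 of 8 rows is dropped.

SQL:
SELECT a.title, b.name AS author
FROM books a
INNER JOIN authors b ON a.author_id = b.id

Result:
title           | author
----------------+-------
Hollow Hills    | Taylor
The Old House   | Scott 
Northern Lights | Jones 
Winter Gardens  | Walker
Empty Rooms     | Walker
Broken Clocks   | Taylor
The Glass Key   | Scott 


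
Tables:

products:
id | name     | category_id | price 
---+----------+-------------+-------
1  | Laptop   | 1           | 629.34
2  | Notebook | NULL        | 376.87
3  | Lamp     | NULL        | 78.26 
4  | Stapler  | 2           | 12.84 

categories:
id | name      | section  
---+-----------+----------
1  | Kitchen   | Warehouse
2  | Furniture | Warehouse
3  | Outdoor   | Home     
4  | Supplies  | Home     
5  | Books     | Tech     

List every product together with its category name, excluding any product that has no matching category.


INNER JOIN keeps only products rows whose category_id matches an id in categories. Walk through each product:
  - product 1 (Laptop): category_id=1 -> matches Kitchen
  - product 2 (Notebook): category_id=NULL, no match -> dropped
  - product 3 (Lamp): category_id=NULL, no match -> dropped
  - product 4 (Stapler): category_id=2 -> matches Furniture
So 2 of 4 rows are dropped.

SQL:
SELECT a.name, b.name AS category
FROM products a
INNER JOIN categories b ON a.category_id = b.id

Result:
name    | category 
--------+----------
Laptop  | Kitchen  
Stapler | Furniture


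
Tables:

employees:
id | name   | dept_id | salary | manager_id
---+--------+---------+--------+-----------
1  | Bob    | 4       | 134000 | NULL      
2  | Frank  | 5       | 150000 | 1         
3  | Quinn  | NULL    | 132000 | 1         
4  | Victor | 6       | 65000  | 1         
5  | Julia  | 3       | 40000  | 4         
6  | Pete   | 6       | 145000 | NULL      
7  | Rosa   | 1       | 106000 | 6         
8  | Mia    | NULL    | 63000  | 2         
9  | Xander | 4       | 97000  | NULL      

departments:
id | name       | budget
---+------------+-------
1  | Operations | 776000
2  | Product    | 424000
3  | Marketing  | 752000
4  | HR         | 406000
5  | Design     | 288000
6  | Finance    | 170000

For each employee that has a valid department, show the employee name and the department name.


INNER JOIN keeps only employees rows whose dept_id matches an id in departments. Walk through each employee:
  - employee 1 (Bob): dept_id=4 -> matches HR
  - employee 2 (Frank): dept_id=5 -> matches Design
  - employee 3 (Quinn): dept_id=NULL, no match -> dropped
  - employee 4 (Victor): dept_id=6 -> matches Finance
  - employee 5 (Julia): dept_id=3 -> matches Marketing
  - employee 6 (Pete): dept_id=6 -> matches Finance
  - employee 7 (Rosa): dept_id=1 -> matches Operations
  - employee 8 (Mia): dept_id=NULL, no match -> dropped
  - employee 9 (Xander): dept_id=4 -> matches HR
So 2 of 9 rows are dropped.

SQL:
SELECT a.name, b.name AS department
FROM employees a
INNER JOIN departments b ON a.dept_id = b.id

Result:
name   | department
-------+-----------
Bob    | HR        
Frank  | Design    
Victor | Finance   
Julia  | Marketing 
Pete   | Finance   
Rosa   | Operations
Xander | HR        


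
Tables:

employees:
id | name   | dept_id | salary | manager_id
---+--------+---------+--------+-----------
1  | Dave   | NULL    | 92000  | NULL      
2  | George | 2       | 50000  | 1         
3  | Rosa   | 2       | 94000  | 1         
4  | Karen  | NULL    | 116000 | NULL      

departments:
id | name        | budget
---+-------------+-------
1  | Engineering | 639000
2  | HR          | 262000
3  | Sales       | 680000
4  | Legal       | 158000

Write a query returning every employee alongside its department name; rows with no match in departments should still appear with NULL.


LEFT JOIN keeps every row from employees (the left table); where dept_id has no match in departments, the department columns become NULL. Walk through each employee:
  - employee 1 (Dave): dept_id=NULL, no match -> kept with NULL
  - employee 2 (George): dept_id=2 -> matches HR
  - employee 3 (Rosa): dept_id=2 -> matches HR
  - employee 4 (Karen): dept_id=NULL, no match -> kept with NULL
All 4 rows appear; 2 have NULL department.

SQL:
SELECT a.name, b.name AS department
FROM employees a
LEFT JOIN departments b ON a.dept_id = b.id

Result:
name   | department
-------+-----------
Dave   | NULL      
George | HR        
Rosa   | HR        
Karen  | NULL      


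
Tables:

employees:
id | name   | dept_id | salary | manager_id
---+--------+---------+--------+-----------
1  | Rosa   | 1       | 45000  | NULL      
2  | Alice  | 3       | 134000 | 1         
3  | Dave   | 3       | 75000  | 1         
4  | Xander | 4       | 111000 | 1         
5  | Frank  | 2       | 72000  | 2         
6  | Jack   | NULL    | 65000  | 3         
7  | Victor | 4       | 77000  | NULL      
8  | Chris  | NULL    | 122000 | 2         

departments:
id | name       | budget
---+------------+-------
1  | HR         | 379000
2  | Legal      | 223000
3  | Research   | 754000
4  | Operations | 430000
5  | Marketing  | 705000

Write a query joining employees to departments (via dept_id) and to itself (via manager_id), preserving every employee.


Two LEFT JOINs from the same base table employees: one to departments via dept_id, one to employees itself via manager_id. Both are LEFT so every employee is preserved.
Match against departments:
  - employee 1 (Rosa): dept_id=1 -> matches HR
  - employee 2 (Alice): dept_id=3 -> matches Research
  - employee 3 (Dave): dept_id=3 -> matches Research
  - employee 4 (Xander): dept_id=4 -> matches Operations
  - employee 5 (Frank): dept_id=2 -> matches Legal
  - employee 6 (Jack): dept_id=NULL, no match -> kept with NULL
  - employee 7 (Victor): dept_id=4 -> matches Operations
  - employee 8 (Chris): dept_id=NULL, no match -> kept with NULL
Match against employees (self):
  - employee 1 (Rosa): manager_id=NULL -> NULL
  - employee 2 (Alice): manager_id=1 -> Rosa
  - employee 3 (Dave): manager_id=1 -> Rosa
  - employee 4 (Xander): manager_id=1 -> Rosa
  - employee 5 (Frank): manager_id=2 -> Alice
  - employee 6 (Jack): manager_id=3 -> Dave
  - employee 7 (Victor): manager_id=NULL -> NULL
  - employee 8 (Chris): manager_id=2 -> Alice

SQL:
SELECT a.name, b.name AS department, c.name AS manager
FROM employees a
LEFT JOIN departments b ON a.dept_id = b.id
LEFT JOIN employees c ON a.manager_id = c.id

Result:
name   | department | manager
-------+------------+--------
Rosa   | HR         | NULL   
Alice  | Research   | Rosa   
Dave   | Research   | Rosa   
Xander | Operations | Rosa   
Frank  | Legal      | Alice  
Jack   | NULL       | Dave   
Victor | Operations | NULL   
Chris  | NULL       | Alice  


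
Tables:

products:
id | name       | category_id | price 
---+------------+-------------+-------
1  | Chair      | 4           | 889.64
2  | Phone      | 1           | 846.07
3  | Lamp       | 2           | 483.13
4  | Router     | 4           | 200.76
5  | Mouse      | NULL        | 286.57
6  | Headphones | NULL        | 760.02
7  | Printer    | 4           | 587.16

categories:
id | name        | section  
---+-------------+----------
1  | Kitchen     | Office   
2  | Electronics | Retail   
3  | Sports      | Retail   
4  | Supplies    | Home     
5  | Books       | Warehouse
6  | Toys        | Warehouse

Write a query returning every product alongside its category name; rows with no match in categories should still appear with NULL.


LEFT JOIN keeps every row from products (the left table); where category_id has no match in categories, the category columns become NULL. Walk through each product:
  - product 1 (Chair): category_id=4 -> matches Supplies
  - product 2 (Phone): category_id=1 -> matches Kitchen
  - product 3 (Lamp): category_id=2 -> matches Electronics
  - product 4 (Router): category_id=4 -> matches Supplies
  - product 5 (Mouse): category_id=NULL, no match -> kept with NULL
  - product 6 (Headphones): category_id=NULL, no match -> kept with NULL
  - product 7 (Printer): category_id=4 -> matches Supplies
All 7 rows appear; 2 have NULL category.

SQL:
SELECT a.name, b.name AS category
FROM products a
LEFT JOIN categories b ON a.category_id = b.id

Result:
name       | category   
-----------+------------
Chair      | Supplies   
Phone      | Kitchen    
Lamp       | Electronics
Router     | Supplies   
Mouse      | NULL       
Headphones | NULL       
Printer    | Supplies   


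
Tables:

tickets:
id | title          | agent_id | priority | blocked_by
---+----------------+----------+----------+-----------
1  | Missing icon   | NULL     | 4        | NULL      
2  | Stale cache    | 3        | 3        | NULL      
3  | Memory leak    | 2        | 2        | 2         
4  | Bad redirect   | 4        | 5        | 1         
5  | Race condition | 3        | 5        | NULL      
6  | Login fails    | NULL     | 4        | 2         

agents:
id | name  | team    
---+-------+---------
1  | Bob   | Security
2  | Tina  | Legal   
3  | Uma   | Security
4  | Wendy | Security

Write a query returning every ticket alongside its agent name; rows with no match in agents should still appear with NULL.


LEFT JOIN keeps every row from tickets (the left table); where agent_id has no match in agents, the agent columns become NULL. Walk through each ticket:
  - ticket 1 (Missing icon): agent_id=NULL, no match -> kept with NULL
  - ticket 2 (Stale cache): agent_id=3 -> matches Uma
  - ticket 3 (Memory leak): agent_id=2 -> matches Tina
  - ticket 4 (Bad redirect): agent_id=4 -> matches Wendy
  - ticket 5 (Race condition): agent_id=3 -> matches Uma
  - ticket 6 (Login fails): agent_id=NULL, no match -> kept with NULL
All 6 rows appear; 2 have NULL agent.

SQL:
SELECT a.title, b.name AS agent
FROM tickets a
LEFT JOIN agents b ON a.agent_id = b.id

Result:
title          | agent
---------------+------
Missing icon   | NULL 
Stale cache    | Uma  
Memory leak    | Tina 
Bad redirect   | Wendy
Race condition | Uma  
Login fails    | NULL 


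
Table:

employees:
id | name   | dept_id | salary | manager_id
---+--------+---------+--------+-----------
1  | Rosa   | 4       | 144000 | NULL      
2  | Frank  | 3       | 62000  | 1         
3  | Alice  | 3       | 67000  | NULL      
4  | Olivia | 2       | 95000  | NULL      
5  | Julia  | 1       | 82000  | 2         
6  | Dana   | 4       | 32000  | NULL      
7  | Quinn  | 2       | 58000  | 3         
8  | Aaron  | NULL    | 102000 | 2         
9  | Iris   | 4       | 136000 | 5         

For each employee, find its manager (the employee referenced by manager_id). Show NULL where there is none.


This is a self-join: employees is joined to a second copy of itself, matching each row's manager_id to another row's id. Use LEFT JOIN so rows with manager_id=NULL are kept.
  - employee 1 (Rosa): manager_id=NULL -> NULL
  - employee 2 (Frank): manager_id=1 -> Rosa
  - employee 3 (Alice): manager_id=NULL -> NULL
  - employee 4 (Olivia): manager_id=NULL -> NULL
  - employee 5 (Julia): manager_id=2 -> Frank
  - employee 6 (Dana): manager_id=NULL -> NULL
  - employee 7 (Quinn): manager_id=3 -> Alice
  - employee 8 (Aaron): manager_id=2 -> Frank
  - employee 9 (Iris): manager_id=5 -> Julia

SQL:
SELECT a.name AS item, b.name AS manager
FROM employees a
LEFT JOIN employees b ON a.manager_id = b.id

Result:
item   | manager
-------+--------
Rosa   | NULL   
Frank  | Rosa   
Alice  | NULL   
Olivia | NULL   
Julia  | Frank  
Dana   | NULL   
Quinn  | Alice  
Aaron  | Frank  
Iris   | Julia  


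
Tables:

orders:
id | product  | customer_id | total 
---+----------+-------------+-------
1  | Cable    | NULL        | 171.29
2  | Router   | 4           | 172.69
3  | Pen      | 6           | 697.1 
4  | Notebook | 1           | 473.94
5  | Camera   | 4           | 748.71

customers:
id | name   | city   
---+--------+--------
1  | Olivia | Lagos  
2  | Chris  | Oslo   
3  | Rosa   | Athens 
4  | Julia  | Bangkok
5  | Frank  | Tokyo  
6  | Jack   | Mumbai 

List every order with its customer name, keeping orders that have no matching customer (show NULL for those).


LEFT JOIN keeps every row from orders (the left table); where customer_id has no match in customers, the customer columns become NULL. Walk through each order:
  - order 1 (Cable): customer_id=NULL, no match -> kept with NULL
  - order 2 (Router): customer_id=4 -> matches Julia
  - order 3 (Pen): customer_id=6 -> matches Jack
  - order 4 (Notebook): customer_id=1 -> matches Olivia
  - order 5 (Camera): customer_id=4 -> matches Julia
All 5 rows appear; 1 has NULL customer.

SQL:
SELECT a.product, b.name AS customer
FROM orders a
LEFT JOIN customers b ON a.customer_id = b.id

Result:
product  | customer
---------+---------
Cable    | NULL    
Router   | Julia   
Pen      | Jack    
Notebook | Olivia  
Camera   | Julia   


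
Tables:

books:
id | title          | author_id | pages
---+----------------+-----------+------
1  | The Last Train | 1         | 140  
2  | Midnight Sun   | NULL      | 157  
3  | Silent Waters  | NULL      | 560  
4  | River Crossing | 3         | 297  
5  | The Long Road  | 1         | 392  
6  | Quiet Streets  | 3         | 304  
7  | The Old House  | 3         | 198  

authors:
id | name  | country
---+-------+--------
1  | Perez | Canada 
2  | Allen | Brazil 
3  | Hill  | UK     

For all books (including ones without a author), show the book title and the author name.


LEFT JOIN keeps every row from books (the left table); where author_id has no match in authors, the author columns become NULL. Walk through each book:
  - book 1 (The Last Train): author_id=1 -> matches Perez
  - book 2 (Midnight Sun): author_id=NULL, no match -> kept with NULL
  - book 3 (Silent Waters): author_id=NULL, no match -> kept with NULL
  - book 4 (River Crossing): author_id=3 -> matches Hill
  - book 5 (The Long Road): author_id=1 -> matches Perez
  - book 6 (Quiet Streets): author_id=3 -> matches Hill
  - book 7 (The Old House): author_id=3 -> matches Hill
All 7 rows appear; 2 have NULL author.

SQL:
SELECT a.title, b.name AS author
FROM books a
LEFT JOIN authors b ON a.author_id = b.id

Result:
title          | author
---------------+-------
The Last Train | Perez 
Midnight Sun   | NULL  
Silent Waters  | NULL  
River Crossing | Hill  
The Long Road  | Perez 
Quiet Streets  | Hill  
The Old House  | Hill  
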